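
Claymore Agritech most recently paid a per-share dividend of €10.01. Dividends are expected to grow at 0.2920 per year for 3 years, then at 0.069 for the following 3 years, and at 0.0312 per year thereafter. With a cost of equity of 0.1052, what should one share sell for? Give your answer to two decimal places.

€287.93

Three-stage DDM. Project D₁…D_6; terminal Gordon value at t=6 with g = 0.0312; discount at r = 0.1052.
D_1 = 12.9329
D_2 = 16.7093
D_3 = 21.5885
D_4 = 23.0781
D_5 = 24.6704
D_6 = 26.3727
TV_6 = 27.1955/(0.1052−0.0312) = 367.5073
P₀ = Σ Dₜ/(1+r)ᵗ + TV_6/(1+r)^6 = 287.9347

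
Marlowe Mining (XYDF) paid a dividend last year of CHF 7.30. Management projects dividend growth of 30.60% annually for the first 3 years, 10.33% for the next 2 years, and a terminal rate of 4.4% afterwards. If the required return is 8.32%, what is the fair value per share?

Three-stage DDM. Project D₁…D_5; terminal Gordon value at t=5 with g = 0.044; discount at r = 0.0832.
D_1 = 9.5338
D_2 = 12.4511
D_3 = 16.2612
D_4 = 17.9410
D_5 = 19.7943
TV_5 = 20.6652/(0.0832−0.044) = 527.1741
P₀ = Σ Dₜ/(1+r)ᵗ + TV_5/(1+r)^5 = 412.0312

CHF 412.03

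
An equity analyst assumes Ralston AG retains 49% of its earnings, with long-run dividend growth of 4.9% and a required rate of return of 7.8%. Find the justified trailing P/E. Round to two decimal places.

18.45

Payout ratio b = 1 − 0.49 = 0.51.
Justified trailing P/E = b(1+g)/(r−g) = 0.51×(1+0.049)/(0.078−0.049) = 18.4479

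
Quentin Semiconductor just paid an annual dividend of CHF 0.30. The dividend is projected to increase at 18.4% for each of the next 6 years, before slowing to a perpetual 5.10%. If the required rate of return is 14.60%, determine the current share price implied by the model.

CHF 6.06

Two-stage DDM. Project D₁…D_6 at 0.184, terminal growth 0.051, discount at r = 0.146.
D_1 = 0.3552
D_2 = 0.4206
D_3 = 0.4979
D_4 = 0.5896
D_5 = 0.6980
D_6 = 0.8265
Terminal value at t=6: TV = D_7/(r−g) = 0.8686/(0.146−0.051) = 9.1435
P₀ = 0.3552/(1+0.146)^1 + 0.4206/(1+0.146)^2 + 0.4979/(1+0.146)^3 + 0.5896/(1+0.146)^4 + 0.6980/(1+0.146)^5 + 0.8265/(1+0.146)^6 + 9.1435/(1+0.146)^6 = 6.0573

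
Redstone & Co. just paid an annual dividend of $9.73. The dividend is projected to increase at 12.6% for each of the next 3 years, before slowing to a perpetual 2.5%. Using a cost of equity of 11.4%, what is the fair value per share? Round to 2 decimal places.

$145.54

Two-stage DDM. Project D₁…D_3 at 0.126, terminal growth 0.025, discount at r = 0.114.
D_1 = 10.9560
D_2 = 12.3364
D_3 = 13.8908
Terminal value at t=3: TV = D_4/(r−g) = 14.2381/(0.114−0.025) = 159.9786
P₀ = 10.9560/(1+0.114)^1 + 12.3364/(1+0.114)^2 + 13.8908/(1+0.114)^3 + 159.9786/(1+0.114)^3 = 145.5428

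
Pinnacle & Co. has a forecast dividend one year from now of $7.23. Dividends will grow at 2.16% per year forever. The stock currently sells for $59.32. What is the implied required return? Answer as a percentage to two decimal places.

Rearranging the constant-growth DDM: r = D₁/P₀ + g.
r = 7.2300 / 59.32 + 0.0216 = 0.12188 + 0.0216 = 0.14348

14.35%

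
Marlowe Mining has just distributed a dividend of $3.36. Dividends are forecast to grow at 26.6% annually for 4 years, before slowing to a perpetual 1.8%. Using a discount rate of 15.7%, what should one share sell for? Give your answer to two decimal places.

$52.19

Two-stage DDM. Project D₁…D_4 at 0.266, terminal growth 0.018, discount at r = 0.157.
D_1 = 4.2538
D_2 = 5.3853
D_3 = 6.8177
D_4 = 8.6313
Terminal value at t=4: TV = D_5/(r−g) = 8.7866/(0.157−0.018) = 63.2131
P₀ = 4.2538/(1+0.157)^1 + 5.3853/(1+0.157)^2 + 6.8177/(1+0.157)^3 + 8.6313/(1+0.157)^4 + 63.2131/(1+0.157)^4 = 52.1935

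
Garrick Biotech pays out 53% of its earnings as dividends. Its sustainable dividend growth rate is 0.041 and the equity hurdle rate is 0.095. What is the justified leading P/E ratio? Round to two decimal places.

9.81

Justified leading P/E = b/(r−g) = 0.53/(0.095−0.041) = 9.8148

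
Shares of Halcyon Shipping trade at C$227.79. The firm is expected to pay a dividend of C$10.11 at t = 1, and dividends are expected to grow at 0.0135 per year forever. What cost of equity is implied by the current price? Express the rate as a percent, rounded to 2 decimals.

Rearranging the constant-growth DDM: r = D₁/P₀ + g.
r = 10.1100 / 227.79 + 0.0135 = 0.04438 + 0.0135 = 0.05788

5.79%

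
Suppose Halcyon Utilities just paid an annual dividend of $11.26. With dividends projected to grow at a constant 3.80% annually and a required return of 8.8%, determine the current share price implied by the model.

$233.76

Gordon growth model: P₀ = D₁/(r − g). D₁ = 11.26 × (1 + 0.038) = 11.6879.
P₀ = 11.6879 / (0.088 − 0.038) = 11.6879 / 0.05 = 233.7576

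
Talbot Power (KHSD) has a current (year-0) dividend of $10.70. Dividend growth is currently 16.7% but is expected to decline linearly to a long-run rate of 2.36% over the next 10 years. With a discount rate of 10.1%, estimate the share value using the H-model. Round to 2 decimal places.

$240.63

H-model: P₀ = D₀[(1+g_L) + H(g_S−g_L)]/(r−g_L), with H = 10/2 = 5.
P₀ = 10.70 × [(1+0.0236) + 5×(0.167−0.0236)] / (0.101−0.0236)
   = 10.70 × 1.7406 / 0.0774 = 240.6256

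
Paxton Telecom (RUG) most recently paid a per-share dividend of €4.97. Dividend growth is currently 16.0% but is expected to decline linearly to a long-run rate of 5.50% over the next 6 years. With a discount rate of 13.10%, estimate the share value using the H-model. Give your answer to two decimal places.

€89.59

H-model: P₀ = D₀[(1+g_L) + H(g_S−g_L)]/(r−g_L), with H = 6/2 = 3.
P₀ = 4.97 × [(1+0.055) + 3×(0.16−0.055)] / (0.131−0.055)
   = 4.97 × 1.3700 / 0.076 = 89.5908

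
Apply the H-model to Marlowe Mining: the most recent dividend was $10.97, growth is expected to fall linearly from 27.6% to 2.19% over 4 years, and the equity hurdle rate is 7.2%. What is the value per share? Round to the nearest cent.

$335.03

H-model: P₀ = D₀[(1+g_L) + H(g_S−g_L)]/(r−g_L), with H = 4/2 = 2.
P₀ = 10.97 × [(1+0.0219) + 2×(0.276−0.0219)] / (0.072−0.0219)
   = 10.97 × 1.5301 / 0.0501 = 335.0339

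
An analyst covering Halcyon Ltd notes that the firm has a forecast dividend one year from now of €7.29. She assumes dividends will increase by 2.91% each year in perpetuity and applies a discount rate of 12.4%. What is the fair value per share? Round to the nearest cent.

Gordon growth model: P₀ = D₁/(r − g), with D₁ = 7.29 given directly.
P₀ = 7.2900 / (0.124 − 0.0291) = 7.2900 / 0.0949 = 76.8177

€76.82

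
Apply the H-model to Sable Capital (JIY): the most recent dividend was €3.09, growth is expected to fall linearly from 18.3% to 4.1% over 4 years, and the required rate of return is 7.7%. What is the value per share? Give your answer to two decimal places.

H-model: P₀ = D₀[(1+g_L) + H(g_S−g_L)]/(r−g_L), with H = 4/2 = 2.
P₀ = 3.09 × [(1+0.041) + 2×(0.183−0.041)] / (0.077−0.041)
   = 3.09 × 1.3250 / 0.036 = 113.7292

€113.73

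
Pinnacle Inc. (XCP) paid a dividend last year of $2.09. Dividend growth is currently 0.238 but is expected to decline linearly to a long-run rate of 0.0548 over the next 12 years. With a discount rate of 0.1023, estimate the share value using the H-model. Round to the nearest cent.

H-model: P₀ = D₀[(1+g_L) + H(g_S−g_L)]/(r−g_L), with H = 12/2 = 6.
P₀ = 2.09 × [(1+0.0548) + 6×(0.238−0.0548)] / (0.1023−0.0548)
   = 2.09 × 2.1540 / 0.0475 = 94.7760

$94.78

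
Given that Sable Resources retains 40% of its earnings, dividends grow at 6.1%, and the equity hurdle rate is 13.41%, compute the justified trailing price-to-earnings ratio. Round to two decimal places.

8.71

Payout ratio b = 1 − 0.40 = 0.60.
Justified trailing P/E = b(1+g)/(r−g) = 0.60×(1+0.061)/(0.1341−0.061) = 8.7086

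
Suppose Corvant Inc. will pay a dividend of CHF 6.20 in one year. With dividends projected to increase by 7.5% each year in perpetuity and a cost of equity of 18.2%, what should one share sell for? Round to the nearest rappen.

Gordon growth model: P₀ = D₁/(r − g), with D₁ = 6.20 given directly.
P₀ = 6.2000 / (0.182 − 0.075) = 6.2000 / 0.107 = 57.9439

CHF 57.94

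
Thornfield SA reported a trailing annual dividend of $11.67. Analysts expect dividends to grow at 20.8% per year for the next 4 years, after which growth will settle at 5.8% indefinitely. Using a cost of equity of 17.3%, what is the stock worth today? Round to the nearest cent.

$171.03

Two-stage DDM. Project D₁…D_4 at 0.208, terminal growth 0.058, discount at r = 0.173.
D_1 = 14.0974
D_2 = 17.0296
D_3 = 20.5718
D_4 = 24.8507
Terminal value at t=4: TV = D_5/(r−g) = 26.2920/(0.173−0.058) = 228.6264
P₀ = 14.0974/(1+0.173)^1 + 17.0296/(1+0.173)^2 + 20.5718/(1+0.173)^3 + 24.8507/(1+0.173)^4 + 228.6264/(1+0.173)^4 = 171.0307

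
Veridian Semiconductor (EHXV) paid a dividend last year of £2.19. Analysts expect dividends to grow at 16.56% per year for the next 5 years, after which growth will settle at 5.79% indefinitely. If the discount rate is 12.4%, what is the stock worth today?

£54.26

Two-stage DDM. Project D₁…D_5 at 0.1656, terminal growth 0.0579, discount at r = 0.124.
D_1 = 2.5527
D_2 = 2.9754
D_3 = 3.4681
D_4 = 4.0424
D_5 = 4.7119
Terminal value at t=5: TV = D_6/(r−g) = 4.9847/(0.124−0.0579) = 75.4110
P₀ = 2.5527/(1+0.124)^1 + 2.9754/(1+0.124)^2 + 3.4681/(1+0.124)^3 + 4.0424/(1+0.124)^4 + 4.7119/(1+0.124)^5 + 75.4110/(1+0.124)^5 = 54.2617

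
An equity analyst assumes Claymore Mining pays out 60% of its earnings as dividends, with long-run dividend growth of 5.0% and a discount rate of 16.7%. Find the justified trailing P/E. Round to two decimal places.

5.38

Justified trailing P/E = b(1+g)/(r−g) = 0.60×(1+0.05)/(0.167−0.05) = 5.3846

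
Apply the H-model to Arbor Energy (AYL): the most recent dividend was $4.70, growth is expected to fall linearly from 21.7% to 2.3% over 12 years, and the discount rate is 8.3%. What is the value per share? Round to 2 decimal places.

$171.32

H-model: P₀ = D₀[(1+g_L) + H(g_S−g_L)]/(r−g_L), with H = 12/2 = 6.
P₀ = 4.70 × [(1+0.023) + 6×(0.217−0.023)] / (0.083−0.023)
   = 4.70 × 2.1870 / 0.06 = 171.3150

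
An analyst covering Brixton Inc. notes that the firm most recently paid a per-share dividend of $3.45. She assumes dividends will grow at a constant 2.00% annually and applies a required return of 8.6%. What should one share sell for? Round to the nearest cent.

$53.32

Gordon growth model: P₀ = D₁/(r − g). D₁ = 3.45 × (1 + 0.02) = 3.5190.
P₀ = 3.5190 / (0.086 − 0.02) = 3.5190 / 0.066 = 53.3182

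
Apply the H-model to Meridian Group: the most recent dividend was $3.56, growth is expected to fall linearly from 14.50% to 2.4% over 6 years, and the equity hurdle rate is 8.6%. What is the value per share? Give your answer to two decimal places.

$79.64

H-model: P₀ = D₀[(1+g_L) + H(g_S−g_L)]/(r−g_L), with H = 6/2 = 3.
P₀ = 3.56 × [(1+0.024) + 3×(0.145−0.024)] / (0.086−0.024)
   = 3.56 × 1.3870 / 0.062 = 79.6406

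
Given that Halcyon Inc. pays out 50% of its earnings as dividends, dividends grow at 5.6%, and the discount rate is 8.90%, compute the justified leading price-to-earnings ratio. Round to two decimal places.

15.15

Justified leading P/E = b/(r−g) = 0.50/(0.089−0.056) = 15.1515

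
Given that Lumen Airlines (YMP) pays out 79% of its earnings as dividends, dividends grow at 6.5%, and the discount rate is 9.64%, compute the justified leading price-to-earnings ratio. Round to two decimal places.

25.16

Justified leading P/E = b/(r−g) = 0.79/(0.0964−0.065) = 25.1592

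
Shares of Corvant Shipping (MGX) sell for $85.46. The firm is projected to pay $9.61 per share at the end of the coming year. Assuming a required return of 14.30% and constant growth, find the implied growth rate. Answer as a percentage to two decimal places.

3.05%

From P₀ = D₁/(r − g), the implied growth is g = r − D₁/P₀.
g = 0.143 − 9.61/85.46 = 0.143 − 0.11245 = 0.03055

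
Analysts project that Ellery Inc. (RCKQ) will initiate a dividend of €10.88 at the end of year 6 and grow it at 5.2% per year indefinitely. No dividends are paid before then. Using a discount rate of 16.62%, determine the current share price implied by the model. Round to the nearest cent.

€44.17

Deferred-dividend DDM. At t=5 the remaining stream is a growing perpetuity with first payment D_6 = 10.88.
V_5 = D_6/(r−g) = 10.88/(0.1662−0.052) = 95.2715
P₀ = V_5/(1+r)^5 = 95.2715/(1+0.1662)^5 = 44.1670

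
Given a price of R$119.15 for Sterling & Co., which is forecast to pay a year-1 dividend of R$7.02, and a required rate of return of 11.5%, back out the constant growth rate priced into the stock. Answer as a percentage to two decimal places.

5.61%

From P₀ = D₁/(r − g), the implied growth is g = r − D₁/P₀.
g = 0.115 − 7.02/119.15 = 0.115 − 0.05892 = 0.05608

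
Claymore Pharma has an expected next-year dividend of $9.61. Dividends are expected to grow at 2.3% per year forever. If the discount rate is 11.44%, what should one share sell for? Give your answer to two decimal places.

Gordon growth model: P₀ = D₁/(r − g), with D₁ = 9.61 given directly.
P₀ = 9.6100 / (0.1144 − 0.023) = 9.6100 / 0.0914 = 105.1422

$105.14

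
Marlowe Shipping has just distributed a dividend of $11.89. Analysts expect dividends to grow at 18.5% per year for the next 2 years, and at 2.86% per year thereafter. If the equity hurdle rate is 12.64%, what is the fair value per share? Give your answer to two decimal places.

Two-stage DDM. Project D₁…D_2 at 0.185, terminal growth 0.0286, discount at r = 0.1264.
D_1 = 14.0897
D_2 = 16.6962
Terminal value at t=2: TV = D_3/(r−g) = 17.1737/(0.1264−0.0286) = 175.6007
P₀ = 14.0897/(1+0.1264)^1 + 16.6962/(1+0.1264)^2 + 175.6007/(1+0.1264)^2 = 164.0694

$164.07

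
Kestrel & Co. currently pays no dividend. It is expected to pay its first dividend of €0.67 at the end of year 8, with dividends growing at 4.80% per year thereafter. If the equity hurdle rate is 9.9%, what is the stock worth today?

Deferred-dividend DDM. At t=7 the remaining stream is a growing perpetuity with first payment D_8 = 0.67.
V_7 = D_8/(r−g) = 0.67/(0.099−0.048) = 13.1373
P₀ = V_7/(1+r)^7 = 13.1373/(1+0.099)^7 = 6.7845

€6.78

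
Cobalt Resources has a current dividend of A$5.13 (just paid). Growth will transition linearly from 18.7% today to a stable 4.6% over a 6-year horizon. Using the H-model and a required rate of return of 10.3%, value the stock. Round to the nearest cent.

H-model: P₀ = D₀[(1+g_L) + H(g_S−g_L)]/(r−g_L), with H = 6/2 = 3.
P₀ = 5.13 × [(1+0.046) + 3×(0.187−0.046)] / (0.103−0.046)
   = 5.13 × 1.4690 / 0.057 = 132.2100

A$132.21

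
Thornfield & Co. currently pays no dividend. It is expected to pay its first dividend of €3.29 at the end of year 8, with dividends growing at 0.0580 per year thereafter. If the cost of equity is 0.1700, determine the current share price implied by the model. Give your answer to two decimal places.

Deferred-dividend DDM. At t=7 the remaining stream is a growing perpetuity with first payment D_8 = 3.29.
V_7 = D_8/(r−g) = 3.29/(0.17−0.058) = 29.3750
P₀ = V_7/(1+r)^7 = 29.3750/(1+0.17)^7 = 9.7876

€9.79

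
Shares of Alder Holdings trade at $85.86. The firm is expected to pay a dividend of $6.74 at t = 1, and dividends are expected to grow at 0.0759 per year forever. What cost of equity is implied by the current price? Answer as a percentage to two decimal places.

Rearranging the constant-growth DDM: r = D₁/P₀ + g.
r = 6.7400 / 85.86 + 0.0759 = 0.07850 + 0.0759 = 0.15440

15.44%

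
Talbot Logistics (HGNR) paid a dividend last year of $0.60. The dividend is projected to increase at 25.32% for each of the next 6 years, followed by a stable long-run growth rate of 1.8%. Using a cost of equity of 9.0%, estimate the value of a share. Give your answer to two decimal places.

$25.63

Two-stage DDM. Project D₁…D_6 at 0.2532, terminal growth 0.018, discount at r = 0.09.
D_1 = 0.7519
D_2 = 0.9423
D_3 = 1.1809
D_4 = 1.4799
D_5 = 1.8546
D_6 = 2.3242
Terminal value at t=6: TV = D_7/(r−g) = 2.3660/(0.09−0.018) = 32.8616
P₀ = 0.7519/(1+0.09)^1 + 0.9423/(1+0.09)^2 + 1.1809/(1+0.09)^3 + 1.4799/(1+0.09)^4 + 1.8546/(1+0.09)^5 + 2.3242/(1+0.09)^6 + 32.8616/(1+0.09)^6 = 25.6287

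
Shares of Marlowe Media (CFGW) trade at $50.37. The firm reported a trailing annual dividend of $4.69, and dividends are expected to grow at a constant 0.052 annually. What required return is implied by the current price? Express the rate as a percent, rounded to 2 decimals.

Rearranging the constant-growth DDM: r = D₁/P₀ + g.
D₁ = 4.69 × (1 + 0.052) = 4.9339.
r = 4.9339 / 50.37 + 0.052 = 0.09795 + 0.052 = 0.14995

15.00%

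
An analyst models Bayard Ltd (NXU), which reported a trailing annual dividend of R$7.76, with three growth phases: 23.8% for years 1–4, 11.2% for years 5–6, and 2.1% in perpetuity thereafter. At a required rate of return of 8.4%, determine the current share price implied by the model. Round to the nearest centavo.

Three-stage DDM. Project D₁…D_6; terminal Gordon value at t=6 with g = 0.021; discount at r = 0.084.
D_1 = 9.6069
D_2 = 11.8933
D_3 = 14.7239
D_4 = 18.2282
D_5 = 20.2698
D_6 = 22.5400
TV_6 = 23.0133/(0.084−0.021) = 365.2911
P₀ = Σ Dₜ/(1+r)ᵗ + TV_6/(1+r)^6 = 296.3256

R$296.33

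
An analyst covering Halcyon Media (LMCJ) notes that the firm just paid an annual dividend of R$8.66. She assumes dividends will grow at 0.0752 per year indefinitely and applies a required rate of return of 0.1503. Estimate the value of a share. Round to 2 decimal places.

R$123.98

Gordon growth model: P₀ = D₁/(r − g). D₁ = 8.66 × (1 + 0.0752) = 9.3112.
P₀ = 9.3112 / (0.1503 − 0.0752) = 9.3112 / 0.0751 = 123.9844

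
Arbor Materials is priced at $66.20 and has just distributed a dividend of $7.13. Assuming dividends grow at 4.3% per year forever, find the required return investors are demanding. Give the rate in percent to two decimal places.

15.53%

Rearranging the constant-growth DDM: r = D₁/P₀ + g.
D₁ = 7.13 × (1 + 0.043) = 7.4366.
r = 7.4366 / 66.20 + 0.043 = 0.11234 + 0.043 = 0.15534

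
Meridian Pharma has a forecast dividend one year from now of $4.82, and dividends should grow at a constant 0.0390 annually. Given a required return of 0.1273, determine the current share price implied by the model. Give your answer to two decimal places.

$54.59

Gordon growth model: P₀ = D₁/(r − g), with D₁ = 4.82 given directly.
P₀ = 4.8200 / (0.1273 − 0.039) = 4.8200 / 0.0883 = 54.5866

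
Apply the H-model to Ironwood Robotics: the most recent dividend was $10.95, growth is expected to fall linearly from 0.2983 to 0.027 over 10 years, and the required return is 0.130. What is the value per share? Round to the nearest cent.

$253.39

H-model: P₀ = D₀[(1+g_L) + H(g_S−g_L)]/(r−g_L), with H = 10/2 = 5.
P₀ = 10.95 × [(1+0.027) + 5×(0.2983−0.027)] / (0.13−0.027)
   = 10.95 × 2.3835 / 0.103 = 253.3915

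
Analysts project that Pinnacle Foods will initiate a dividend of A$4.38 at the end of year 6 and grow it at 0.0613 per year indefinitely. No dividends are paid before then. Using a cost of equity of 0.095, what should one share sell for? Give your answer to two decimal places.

Deferred-dividend DDM. At t=5 the remaining stream is a growing perpetuity with first payment D_6 = 4.38.
V_5 = D_6/(r−g) = 4.38/(0.095−0.0613) = 129.9703
P₀ = V_5/(1+r)^5 = 129.9703/(1+0.095)^5 = 82.5607

A$82.56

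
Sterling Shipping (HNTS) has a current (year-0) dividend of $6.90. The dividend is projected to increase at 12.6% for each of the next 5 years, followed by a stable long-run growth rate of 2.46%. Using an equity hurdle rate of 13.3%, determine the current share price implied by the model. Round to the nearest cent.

Two-stage DDM. Project D₁…D_5 at 0.126, terminal growth 0.0246, discount at r = 0.133.
D_1 = 7.7694
D_2 = 8.7483
D_3 = 9.8506
D_4 = 11.0918
D_5 = 12.4894
Terminal value at t=5: TV = D_6/(r−g) = 12.7966/(0.133−0.0246) = 118.0500
P₀ = 7.7694/(1+0.133)^1 + 8.7483/(1+0.133)^2 + 9.8506/(1+0.133)^3 + 11.0918/(1+0.133)^4 + 12.4894/(1+0.133)^5 + 118.0500/(1+0.133)^5 = 97.0948

$97.09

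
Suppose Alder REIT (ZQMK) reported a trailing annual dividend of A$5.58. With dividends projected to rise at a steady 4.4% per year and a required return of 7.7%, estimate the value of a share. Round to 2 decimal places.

Gordon growth model: P₀ = D₁/(r − g). D₁ = 5.58 × (1 + 0.044) = 5.8255.
P₀ = 5.8255 / (0.077 − 0.044) = 5.8255 / 0.033 = 176.5309

A$176.53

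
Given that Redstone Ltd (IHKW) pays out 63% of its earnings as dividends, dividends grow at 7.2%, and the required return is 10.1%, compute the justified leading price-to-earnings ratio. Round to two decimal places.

Justified leading P/E = b/(r−g) = 0.63/(0.101−0.072) = 21.7241

21.72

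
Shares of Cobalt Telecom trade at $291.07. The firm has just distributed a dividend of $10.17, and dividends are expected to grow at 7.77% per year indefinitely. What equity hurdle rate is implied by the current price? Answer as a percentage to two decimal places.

11.54%

Rearranging the constant-growth DDM: r = D₁/P₀ + g.
D₁ = 10.17 × (1 + 0.0777) = 10.9602.
r = 10.9602 / 291.07 + 0.0777 = 0.03765 + 0.0777 = 0.11535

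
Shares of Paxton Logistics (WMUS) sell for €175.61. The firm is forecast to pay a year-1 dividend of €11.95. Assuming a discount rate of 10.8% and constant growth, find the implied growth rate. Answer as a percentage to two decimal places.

4.00%

From P₀ = D₁/(r − g), the implied growth is g = r − D₁/P₀.
g = 0.108 − 11.95/175.61 = 0.108 − 0.06805 = 0.03995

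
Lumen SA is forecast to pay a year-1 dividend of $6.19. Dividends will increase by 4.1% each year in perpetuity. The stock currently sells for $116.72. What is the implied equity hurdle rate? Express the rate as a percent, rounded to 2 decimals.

9.40%

Rearranging the constant-growth DDM: r = D₁/P₀ + g.
r = 6.1900 / 116.72 + 0.041 = 0.05303 + 0.041 = 0.09403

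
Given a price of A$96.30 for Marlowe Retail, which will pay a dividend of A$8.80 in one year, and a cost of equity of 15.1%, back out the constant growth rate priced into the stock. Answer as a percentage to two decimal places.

From P₀ = D₁/(r − g), the implied growth is g = r − D₁/P₀.
g = 0.151 − 8.80/96.30 = 0.151 − 0.09138 = 0.05962

5.96%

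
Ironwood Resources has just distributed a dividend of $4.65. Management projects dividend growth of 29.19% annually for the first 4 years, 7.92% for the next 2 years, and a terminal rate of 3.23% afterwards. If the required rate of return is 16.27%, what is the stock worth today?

Three-stage DDM. Project D₁…D_6; terminal Gordon value at t=6 with g = 0.0323; discount at r = 0.1627.
D_1 = 6.0073
D_2 = 7.7609
D_3 = 10.0263
D_4 = 12.9529
D_5 = 13.9788
D_6 = 15.0859
TV_6 = 15.5732/(0.1627−0.0323) = 119.4265
P₀ = Σ Dₜ/(1+r)ᵗ + TV_6/(1+r)^6 = 85.3973

$85.40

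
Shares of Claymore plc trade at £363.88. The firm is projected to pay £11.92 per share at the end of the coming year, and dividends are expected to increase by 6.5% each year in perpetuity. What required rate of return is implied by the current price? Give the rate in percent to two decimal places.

9.78%

Rearranging the constant-growth DDM: r = D₁/P₀ + g.
r = 11.9200 / 363.88 + 0.065 = 0.03276 + 0.065 = 0.09776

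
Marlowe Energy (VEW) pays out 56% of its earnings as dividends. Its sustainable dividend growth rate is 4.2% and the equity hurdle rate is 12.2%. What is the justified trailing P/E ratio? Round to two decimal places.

Justified trailing P/E = b(1+g)/(r−g) = 0.56×(1+0.042)/(0.122−0.042) = 7.2940

7.29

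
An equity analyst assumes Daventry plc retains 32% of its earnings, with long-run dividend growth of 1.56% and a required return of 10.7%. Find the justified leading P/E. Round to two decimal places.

Payout ratio b = 1 − 0.32 = 0.68.
Justified leading P/E = b/(r−g) = 0.68/(0.107−0.0156) = 7.4398

7.44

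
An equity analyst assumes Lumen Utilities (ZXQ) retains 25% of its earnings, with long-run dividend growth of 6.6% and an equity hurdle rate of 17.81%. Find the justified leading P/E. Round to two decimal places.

6.69

Payout ratio b = 1 − 0.25 = 0.75.
Justified leading P/E = b/(r−g) = 0.75/(0.1781−0.066) = 6.6905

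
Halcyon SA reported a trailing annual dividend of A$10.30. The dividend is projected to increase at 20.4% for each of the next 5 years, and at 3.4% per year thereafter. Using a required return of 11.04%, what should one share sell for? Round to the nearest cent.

A$275.01

Two-stage DDM. Project D₁…D_5 at 0.204, terminal growth 0.034, discount at r = 0.1104.
D_1 = 12.4012
D_2 = 14.9310
D_3 = 17.9770
D_4 = 21.6443
D_5 = 26.0597
Terminal value at t=5: TV = D_6/(r−g) = 26.9457/(0.1104−0.034) = 352.6930
P₀ = 12.4012/(1+0.1104)^1 + 14.9310/(1+0.1104)^2 + 17.9770/(1+0.1104)^3 + 21.6443/(1+0.1104)^4 + 26.0597/(1+0.1104)^5 + 352.6930/(1+0.1104)^5 = 275.0123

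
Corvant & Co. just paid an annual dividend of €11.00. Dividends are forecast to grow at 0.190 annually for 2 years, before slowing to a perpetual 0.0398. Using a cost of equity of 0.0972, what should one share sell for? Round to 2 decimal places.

€259.27

Two-stage DDM. Project D₁…D_2 at 0.19, terminal growth 0.0398, discount at r = 0.0972.
D_1 = 13.0900
D_2 = 15.5771
Terminal value at t=2: TV = D_3/(r−g) = 16.1971/(0.0972−0.0398) = 282.1789
P₀ = 13.0900/(1+0.0972)^1 + 15.5771/(1+0.0972)^2 + 282.1789/(1+0.0972)^2 = 259.2673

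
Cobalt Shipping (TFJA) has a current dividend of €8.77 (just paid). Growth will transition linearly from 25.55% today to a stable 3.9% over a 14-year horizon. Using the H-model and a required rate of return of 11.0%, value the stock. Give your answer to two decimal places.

€315.53

H-model: P₀ = D₀[(1+g_L) + H(g_S−g_L)]/(r−g_L), with H = 14/2 = 7.
P₀ = 8.77 × [(1+0.039) + 7×(0.2555−0.039)] / (0.11−0.039)
   = 8.77 × 2.5545 / 0.071 = 315.5347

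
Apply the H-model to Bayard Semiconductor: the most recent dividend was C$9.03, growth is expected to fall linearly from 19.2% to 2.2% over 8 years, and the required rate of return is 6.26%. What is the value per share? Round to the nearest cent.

H-model: P₀ = D₀[(1+g_L) + H(g_S−g_L)]/(r−g_L), with H = 8/2 = 4.
P₀ = 9.03 × [(1+0.022) + 4×(0.192−0.022)] / (0.0626−0.022)
   = 9.03 × 1.7020 / 0.0406 = 378.5483

C$378.55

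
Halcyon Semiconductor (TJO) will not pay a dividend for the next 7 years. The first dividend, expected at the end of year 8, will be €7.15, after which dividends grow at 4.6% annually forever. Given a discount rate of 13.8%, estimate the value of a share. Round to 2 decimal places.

€31.44

Deferred-dividend DDM. At t=7 the remaining stream is a growing perpetuity with first payment D_8 = 7.15.
V_7 = D_8/(r−g) = 7.15/(0.138−0.046) = 77.7174
P₀ = V_7/(1+r)^7 = 77.7174/(1+0.138)^7 = 31.4429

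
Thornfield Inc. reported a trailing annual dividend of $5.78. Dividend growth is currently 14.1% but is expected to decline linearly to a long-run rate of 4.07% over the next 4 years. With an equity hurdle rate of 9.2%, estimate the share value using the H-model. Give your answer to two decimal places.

$139.86

H-model: P₀ = D₀[(1+g_L) + H(g_S−g_L)]/(r−g_L), with H = 4/2 = 2.
P₀ = 5.78 × [(1+0.0407) + 2×(0.141−0.0407)] / (0.092−0.0407)
   = 5.78 × 1.2413 / 0.0513 = 139.8580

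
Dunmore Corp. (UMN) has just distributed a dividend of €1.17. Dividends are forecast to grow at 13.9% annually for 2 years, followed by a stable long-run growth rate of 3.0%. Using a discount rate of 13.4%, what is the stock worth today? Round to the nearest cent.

€14.05

Two-stage DDM. Project D₁…D_2 at 0.139, terminal growth 0.03, discount at r = 0.134.
D_1 = 1.3326
D_2 = 1.5179
Terminal value at t=2: TV = D_3/(r−g) = 1.5634/(0.134−0.03) = 15.0327
P₀ = 1.3326/(1+0.134)^1 + 1.5179/(1+0.134)^2 + 15.0327/(1+0.134)^2 = 14.0454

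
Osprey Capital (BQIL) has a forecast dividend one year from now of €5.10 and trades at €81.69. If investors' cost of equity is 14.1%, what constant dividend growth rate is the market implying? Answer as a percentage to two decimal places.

7.86%

From P₀ = D₁/(r − g), the implied growth is g = r − D₁/P₀.
g = 0.141 − 5.10/81.69 = 0.141 − 0.06243 = 0.07857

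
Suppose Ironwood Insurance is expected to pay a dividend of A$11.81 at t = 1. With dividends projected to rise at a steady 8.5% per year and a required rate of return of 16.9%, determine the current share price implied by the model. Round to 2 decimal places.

A$140.60

Gordon growth model: P₀ = D₁/(r − g), with D₁ = 11.81 given directly.
P₀ = 11.8100 / (0.169 − 0.085) = 11.8100 / 0.084 = 140.5952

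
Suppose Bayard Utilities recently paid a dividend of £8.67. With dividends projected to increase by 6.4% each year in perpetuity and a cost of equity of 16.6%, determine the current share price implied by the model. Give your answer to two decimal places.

Gordon growth model: P₀ = D₁/(r − g). D₁ = 8.67 × (1 + 0.064) = 9.2249.
P₀ = 9.2249 / (0.166 − 0.064) = 9.2249 / 0.102 = 90.4400

£90.44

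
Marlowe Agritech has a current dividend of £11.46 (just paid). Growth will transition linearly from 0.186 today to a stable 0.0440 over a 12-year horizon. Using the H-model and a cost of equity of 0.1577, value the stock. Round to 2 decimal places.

£191.10

H-model: P₀ = D₀[(1+g_L) + H(g_S−g_L)]/(r−g_L), with H = 12/2 = 6.
P₀ = 11.46 × [(1+0.044) + 6×(0.186−0.044)] / (0.1577−0.044)
   = 11.46 × 1.8960 / 0.1137 = 191.1008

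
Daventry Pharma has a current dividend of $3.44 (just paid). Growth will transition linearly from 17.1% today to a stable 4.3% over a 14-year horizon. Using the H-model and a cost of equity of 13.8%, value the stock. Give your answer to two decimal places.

$70.21

H-model: P₀ = D₀[(1+g_L) + H(g_S−g_L)]/(r−g_L), with H = 14/2 = 7.
P₀ = 3.44 × [(1+0.043) + 7×(0.171−0.043)] / (0.138−0.043)
   = 3.44 × 1.9390 / 0.095 = 70.2122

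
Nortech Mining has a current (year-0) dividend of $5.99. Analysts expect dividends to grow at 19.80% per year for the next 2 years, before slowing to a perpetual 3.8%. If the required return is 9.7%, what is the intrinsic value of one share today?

$139.37

Two-stage DDM. Project D₁…D_2 at 0.198, terminal growth 0.038, discount at r = 0.097.
D_1 = 7.1760
D_2 = 8.5969
Terminal value at t=2: TV = D_3/(r−g) = 8.9236/(0.097−0.038) = 151.2467
P₀ = 7.1760/(1+0.097)^1 + 8.5969/(1+0.097)^2 + 151.2467/(1+0.097)^2 = 139.3671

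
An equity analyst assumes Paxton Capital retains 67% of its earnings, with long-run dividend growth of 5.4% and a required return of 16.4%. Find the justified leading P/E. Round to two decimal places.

3.00

Payout ratio b = 1 − 0.67 = 0.33.
Justified leading P/E = b/(r−g) = 0.33/(0.164−0.054) = 3.0000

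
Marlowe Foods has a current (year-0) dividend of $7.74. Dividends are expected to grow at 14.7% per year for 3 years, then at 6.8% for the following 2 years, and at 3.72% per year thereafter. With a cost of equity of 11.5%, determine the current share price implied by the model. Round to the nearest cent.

Three-stage DDM. Project D₁…D_5; terminal Gordon value at t=5 with g = 0.0372; discount at r = 0.115.
D_1 = 8.8778
D_2 = 10.1828
D_3 = 11.6797
D_4 = 12.4739
D_5 = 13.3221
TV_5 = 13.8177/(0.115−0.0372) = 177.6056
P₀ = Σ Dₜ/(1+r)ᵗ + TV_5/(1+r)^5 = 143.4375

$143.44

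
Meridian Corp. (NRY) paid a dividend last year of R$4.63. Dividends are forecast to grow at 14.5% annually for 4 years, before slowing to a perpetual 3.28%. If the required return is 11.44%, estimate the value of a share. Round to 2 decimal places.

Two-stage DDM. Project D₁…D_4 at 0.145, terminal growth 0.0328, discount at r = 0.1144.
D_1 = 5.3014
D_2 = 6.0700
D_3 = 6.9502
D_4 = 7.9580
Terminal value at t=4: TV = D_5/(r−g) = 8.2190/(0.1144−0.0328) = 100.7231
P₀ = 5.3014/(1+0.1144)^1 + 6.0700/(1+0.1144)^2 + 6.9502/(1+0.1144)^3 + 7.9580/(1+0.1144)^4 + 100.7231/(1+0.1144)^4 = 85.1345

R$85.13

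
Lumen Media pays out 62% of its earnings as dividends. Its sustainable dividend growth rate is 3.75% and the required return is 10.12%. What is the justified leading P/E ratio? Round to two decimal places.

9.73

Justified leading P/E = b/(r−g) = 0.62/(0.1012−0.0375) = 9.7331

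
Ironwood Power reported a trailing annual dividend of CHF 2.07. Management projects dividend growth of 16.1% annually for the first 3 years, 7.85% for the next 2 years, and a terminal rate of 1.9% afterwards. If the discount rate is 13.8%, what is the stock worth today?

CHF 27.43

Three-stage DDM. Project D₁…D_5; terminal Gordon value at t=5 with g = 0.019; discount at r = 0.138.
D_1 = 2.4033
D_2 = 2.7902
D_3 = 3.2394
D_4 = 3.4937
D_5 = 3.7680
TV_5 = 3.8396/(0.138−0.019) = 32.2652
P₀ = Σ Dₜ/(1+r)ᵗ + TV_5/(1+r)^5 = 27.4271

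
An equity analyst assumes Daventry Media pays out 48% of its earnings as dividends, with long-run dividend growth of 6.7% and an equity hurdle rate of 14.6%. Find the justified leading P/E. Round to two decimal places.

Justified leading P/E = b/(r−g) = 0.48/(0.146−0.067) = 6.0759

6.08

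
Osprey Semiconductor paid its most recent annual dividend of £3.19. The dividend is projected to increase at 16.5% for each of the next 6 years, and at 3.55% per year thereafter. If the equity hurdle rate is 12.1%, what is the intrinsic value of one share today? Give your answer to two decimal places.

£70.62

Two-stage DDM. Project D₁…D_6 at 0.165, terminal growth 0.0355, discount at r = 0.121.
D_1 = 3.7164
D_2 = 4.3295
D_3 = 5.0439
D_4 = 5.8762
D_5 = 6.8457
D_6 = 7.9753
Terminal value at t=6: TV = D_7/(r−g) = 8.2584/(0.121−0.0355) = 96.5896
P₀ = 3.7164/(1+0.121)^1 + 4.3295/(1+0.121)^2 + 5.0439/(1+0.121)^3 + 5.8762/(1+0.121)^4 + 6.8457/(1+0.121)^5 + 7.9753/(1+0.121)^6 + 96.5896/(1+0.121)^6 = 70.6223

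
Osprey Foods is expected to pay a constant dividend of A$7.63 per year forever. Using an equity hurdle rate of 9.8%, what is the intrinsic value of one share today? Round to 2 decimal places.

A$77.86

Zero-growth DDM (perpetuity): P₀ = D/r = 7.63 / 0.098 = 77.8571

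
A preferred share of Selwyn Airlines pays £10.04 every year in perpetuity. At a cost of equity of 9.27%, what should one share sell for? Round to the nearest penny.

£108.31

Zero-growth DDM (perpetuity): P₀ = D/r = 10.04 / 0.0927 = 108.3064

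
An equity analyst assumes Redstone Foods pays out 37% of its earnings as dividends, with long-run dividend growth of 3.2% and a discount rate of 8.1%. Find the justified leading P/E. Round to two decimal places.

7.55

Justified leading P/E = b/(r−g) = 0.37/(0.081−0.032) = 7.5510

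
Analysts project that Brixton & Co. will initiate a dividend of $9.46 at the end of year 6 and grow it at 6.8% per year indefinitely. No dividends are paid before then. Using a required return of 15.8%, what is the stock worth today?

$50.48

Deferred-dividend DDM. At t=5 the remaining stream is a growing perpetuity with first payment D_6 = 9.46.
V_5 = D_6/(r−g) = 9.46/(0.158−0.068) = 105.1111
P₀ = V_5/(1+r)^5 = 105.1111/(1+0.158)^5 = 50.4784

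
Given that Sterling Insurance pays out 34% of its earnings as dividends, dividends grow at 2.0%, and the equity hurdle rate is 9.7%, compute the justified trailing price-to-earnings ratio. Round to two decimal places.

Justified trailing P/E = b(1+g)/(r−g) = 0.34×(1+0.02)/(0.097−0.02) = 4.5039

4.50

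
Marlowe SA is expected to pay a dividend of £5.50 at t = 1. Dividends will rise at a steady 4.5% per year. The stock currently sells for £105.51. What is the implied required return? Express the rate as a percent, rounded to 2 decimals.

9.71%

Rearranging the constant-growth DDM: r = D₁/P₀ + g.
r = 5.5000 / 105.51 + 0.045 = 0.05213 + 0.045 = 0.09713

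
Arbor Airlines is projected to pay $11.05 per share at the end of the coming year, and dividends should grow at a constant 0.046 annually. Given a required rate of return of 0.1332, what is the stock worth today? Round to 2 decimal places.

$126.72

Gordon growth model: P₀ = D₁/(r − g), with D₁ = 11.05 given directly.
P₀ = 11.0500 / (0.1332 − 0.046) = 11.0500 / 0.0872 = 126.7202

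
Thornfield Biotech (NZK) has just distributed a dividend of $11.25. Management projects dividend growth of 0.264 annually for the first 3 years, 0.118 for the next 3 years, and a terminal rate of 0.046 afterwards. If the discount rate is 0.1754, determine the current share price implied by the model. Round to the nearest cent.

Three-stage DDM. Project D₁…D_6; terminal Gordon value at t=6 with g = 0.046; discount at r = 0.1754.
D_1 = 14.2200
D_2 = 17.9741
D_3 = 22.7192
D_4 = 25.4001
D_5 = 28.3973
D_6 = 31.7482
TV_6 = 33.2086/(0.1754−0.046) = 256.6354
P₀ = Σ Dₜ/(1+r)ᵗ + TV_6/(1+r)^6 = 174.4230

$174.42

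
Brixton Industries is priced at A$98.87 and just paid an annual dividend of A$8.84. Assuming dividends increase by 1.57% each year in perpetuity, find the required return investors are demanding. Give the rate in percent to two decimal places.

10.65%

Rearranging the constant-growth DDM: r = D₁/P₀ + g.
D₁ = 8.84 × (1 + 0.0157) = 8.9788.
r = 8.9788 / 98.87 + 0.0157 = 0.09081 + 0.0157 = 0.10651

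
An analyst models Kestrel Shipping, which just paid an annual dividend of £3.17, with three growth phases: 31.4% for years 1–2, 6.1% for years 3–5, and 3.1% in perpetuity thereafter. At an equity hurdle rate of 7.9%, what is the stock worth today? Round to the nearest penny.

£118.21

Three-stage DDM. Project D₁…D_5; terminal Gordon value at t=5 with g = 0.031; discount at r = 0.079.
D_1 = 4.1654
D_2 = 5.4733
D_3 = 5.8072
D_4 = 6.1614
D_5 = 6.5373
TV_5 = 6.7399/(0.079−0.031) = 140.4150
P₀ = Σ Dₜ/(1+r)ᵗ + TV_5/(1+r)^5 = 118.2076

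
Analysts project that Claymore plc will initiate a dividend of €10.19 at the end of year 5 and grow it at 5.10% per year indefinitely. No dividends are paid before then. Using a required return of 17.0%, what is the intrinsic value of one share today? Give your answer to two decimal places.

€45.70

Deferred-dividend DDM. At t=4 the remaining stream is a growing perpetuity with first payment D_5 = 10.19.
V_4 = D_5/(r−g) = 10.19/(0.17−0.051) = 85.6303
P₀ = V_4/(1+r)^4 = 85.6303/(1+0.17)^4 = 45.6966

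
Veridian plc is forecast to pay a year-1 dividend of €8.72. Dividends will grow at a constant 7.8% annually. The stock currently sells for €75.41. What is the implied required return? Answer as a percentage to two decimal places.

19.36%

Rearranging the constant-growth DDM: r = D₁/P₀ + g.
r = 8.7200 / 75.41 + 0.078 = 0.11563 + 0.078 = 0.19363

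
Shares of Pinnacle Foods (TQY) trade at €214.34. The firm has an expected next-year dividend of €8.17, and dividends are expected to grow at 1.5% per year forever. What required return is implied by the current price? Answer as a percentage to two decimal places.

Rearranging the constant-growth DDM: r = D₁/P₀ + g.
r = 8.1700 / 214.34 + 0.015 = 0.03812 + 0.015 = 0.05312

5.31%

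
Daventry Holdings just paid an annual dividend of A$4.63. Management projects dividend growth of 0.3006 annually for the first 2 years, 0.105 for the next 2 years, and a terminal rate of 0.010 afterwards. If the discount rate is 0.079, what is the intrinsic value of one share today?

A$129.52

Three-stage DDM. Project D₁…D_4; terminal Gordon value at t=4 with g = 0.01; discount at r = 0.079.
D_1 = 6.0218
D_2 = 7.8319
D_3 = 8.6543
D_4 = 9.5630
TV_4 = 9.6586/(0.079−0.01) = 139.9798
P₀ = Σ Dₜ/(1+r)ᵗ + TV_4/(1+r)^4 = 129.5236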